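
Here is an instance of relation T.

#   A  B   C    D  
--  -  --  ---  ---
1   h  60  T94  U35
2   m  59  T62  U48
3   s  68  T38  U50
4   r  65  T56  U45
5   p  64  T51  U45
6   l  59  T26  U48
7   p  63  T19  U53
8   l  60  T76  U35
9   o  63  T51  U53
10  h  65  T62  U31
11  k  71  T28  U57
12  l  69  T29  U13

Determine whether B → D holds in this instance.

B=60: rows 1, 8 → D = U35, U35 ✓
B=59: rows 2, 6 → D = U48, U48 ✓
B=68: row 3 → D = U50 ✓
B=65: rows 4, 10 → D takes values {U45, U31} — violation
B=64: row 5 → D = U45 ✓
B=63: rows 7, 9 → D = U53, U53 ✓
B=71: row 11 → D = U57 ✓
B=69: row 12 → D = U13 ✓
Two rows agree on B but differ on D, so B → D does not hold.

No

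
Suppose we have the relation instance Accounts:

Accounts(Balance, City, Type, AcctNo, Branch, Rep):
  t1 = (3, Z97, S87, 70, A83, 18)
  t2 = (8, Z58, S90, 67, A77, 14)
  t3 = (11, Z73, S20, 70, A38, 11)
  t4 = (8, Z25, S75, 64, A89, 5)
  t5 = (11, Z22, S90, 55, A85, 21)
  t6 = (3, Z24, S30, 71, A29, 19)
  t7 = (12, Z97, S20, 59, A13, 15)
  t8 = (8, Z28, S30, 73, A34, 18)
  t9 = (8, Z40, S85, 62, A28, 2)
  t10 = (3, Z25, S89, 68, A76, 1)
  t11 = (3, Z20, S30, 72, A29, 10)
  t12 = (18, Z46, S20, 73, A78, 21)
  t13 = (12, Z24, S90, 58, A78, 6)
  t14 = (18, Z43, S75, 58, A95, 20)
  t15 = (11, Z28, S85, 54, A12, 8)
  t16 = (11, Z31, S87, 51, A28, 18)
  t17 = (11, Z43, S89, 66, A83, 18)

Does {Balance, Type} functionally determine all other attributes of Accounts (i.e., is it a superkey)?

No

Rows 6 and 11 have the same {Balance, Type} value (Balance=3, Type=S30) but are distinct tuples, so {Balance, Type} does not determine every attribute — not a superkey.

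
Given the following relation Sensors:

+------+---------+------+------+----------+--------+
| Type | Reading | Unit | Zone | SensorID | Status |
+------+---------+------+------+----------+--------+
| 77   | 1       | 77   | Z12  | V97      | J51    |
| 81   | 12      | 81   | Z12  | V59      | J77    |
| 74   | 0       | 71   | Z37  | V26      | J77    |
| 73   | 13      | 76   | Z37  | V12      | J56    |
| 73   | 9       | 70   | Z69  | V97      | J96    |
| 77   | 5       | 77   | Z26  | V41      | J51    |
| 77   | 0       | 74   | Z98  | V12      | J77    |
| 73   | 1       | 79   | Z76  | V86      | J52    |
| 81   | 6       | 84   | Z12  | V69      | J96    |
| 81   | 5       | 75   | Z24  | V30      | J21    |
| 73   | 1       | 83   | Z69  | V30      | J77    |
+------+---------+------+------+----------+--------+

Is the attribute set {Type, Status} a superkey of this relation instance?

No

Two distinct rows share (Type=77, Status=J51), so {Type, Status} does not determine every attribute — not a superkey.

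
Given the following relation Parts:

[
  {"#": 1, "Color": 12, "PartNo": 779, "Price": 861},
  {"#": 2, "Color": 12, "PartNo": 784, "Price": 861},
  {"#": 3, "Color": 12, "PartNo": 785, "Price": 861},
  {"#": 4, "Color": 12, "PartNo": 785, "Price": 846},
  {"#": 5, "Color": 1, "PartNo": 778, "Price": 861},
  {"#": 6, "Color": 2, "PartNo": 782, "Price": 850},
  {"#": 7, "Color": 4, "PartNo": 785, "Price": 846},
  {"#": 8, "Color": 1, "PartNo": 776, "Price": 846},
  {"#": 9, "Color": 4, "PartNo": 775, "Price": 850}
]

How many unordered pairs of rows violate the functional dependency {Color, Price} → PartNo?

3

(Color=12, Price=861): violating pairs (1,2), (1,3), (2,3) — 3 pairs.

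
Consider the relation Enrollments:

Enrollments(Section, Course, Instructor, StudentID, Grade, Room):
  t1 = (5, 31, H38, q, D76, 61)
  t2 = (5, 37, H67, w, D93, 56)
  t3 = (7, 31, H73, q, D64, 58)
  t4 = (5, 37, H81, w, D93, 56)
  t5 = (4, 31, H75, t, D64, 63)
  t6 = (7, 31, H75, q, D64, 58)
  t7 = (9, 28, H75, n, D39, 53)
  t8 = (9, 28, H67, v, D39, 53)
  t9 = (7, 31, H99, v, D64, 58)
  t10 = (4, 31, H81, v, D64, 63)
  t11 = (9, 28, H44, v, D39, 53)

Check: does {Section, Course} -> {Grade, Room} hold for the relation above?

Yes

(Section=5, Course=31): row 1 → {Grade,Room} = (D76, 61) ✓
(Section=5, Course=37): rows 2, 4 → {Grade,Room} = (D93, 56), (D93, 56) ✓
(Section=7, Course=31): rows 3, 6, 9 → {Grade,Room} = (D64, 58), (D64, 58), (D64, 58) ✓
(Section=4, Course=31): rows 5, 10 → {Grade,Room} = (D64, 63), (D64, 63) ✓
(Section=9, Course=28): rows 7, 8, 11 → {Grade,Room} = (D39, 53), (D39, 53), (D39, 53) ✓
Every {Section, Course} value is associated with a single {Grade, Room} value, so {Section, Course} -> {Grade, Room} holds.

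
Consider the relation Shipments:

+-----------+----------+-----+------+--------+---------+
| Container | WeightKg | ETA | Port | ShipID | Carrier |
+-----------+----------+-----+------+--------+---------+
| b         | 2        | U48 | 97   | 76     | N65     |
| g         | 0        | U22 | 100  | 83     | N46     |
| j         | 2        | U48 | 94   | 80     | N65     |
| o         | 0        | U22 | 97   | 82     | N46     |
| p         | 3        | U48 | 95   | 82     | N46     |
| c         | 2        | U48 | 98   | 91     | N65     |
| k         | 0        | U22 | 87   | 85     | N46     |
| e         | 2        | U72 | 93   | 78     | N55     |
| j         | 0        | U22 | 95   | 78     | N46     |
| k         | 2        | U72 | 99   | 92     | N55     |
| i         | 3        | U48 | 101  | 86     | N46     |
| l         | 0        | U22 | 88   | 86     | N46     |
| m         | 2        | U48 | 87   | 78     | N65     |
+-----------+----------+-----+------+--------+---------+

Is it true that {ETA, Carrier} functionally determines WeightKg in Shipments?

(ETA=U48, Carrier=N65): 4 rows → WeightKg = 2, 2, 2, 2 ✓
(ETA=U22, Carrier=N46): 5 rows → WeightKg = 0, 0, 0, 0, 0 ✓
(ETA=U48, Carrier=N46): 2 rows → WeightKg = 3, 3 ✓
(ETA=U72, Carrier=N55): 2 rows → WeightKg = 2, 2 ✓
Every {ETA, Carrier} value is associated with a single WeightKg value, so {ETA, Carrier} → WeightKg holds.

Yes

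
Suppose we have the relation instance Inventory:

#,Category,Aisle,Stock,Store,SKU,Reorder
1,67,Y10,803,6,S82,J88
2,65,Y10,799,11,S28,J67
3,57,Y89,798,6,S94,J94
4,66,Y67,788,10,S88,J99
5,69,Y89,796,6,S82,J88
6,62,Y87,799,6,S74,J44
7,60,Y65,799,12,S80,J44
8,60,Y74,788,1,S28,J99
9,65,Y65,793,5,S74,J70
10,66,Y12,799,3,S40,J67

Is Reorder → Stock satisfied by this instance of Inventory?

Reorder=J88: rows 1, 5 → Stock takes values {803, 796} — violation
Reorder=J67: rows 2, 10 → Stock = 799, 799 ✓
Reorder=J94: row 3 → Stock = 798 ✓
Reorder=J99: rows 4, 8 → Stock = 788, 788 ✓
Reorder=J44: rows 6, 7 → Stock = 799, 799 ✓
Reorder=J70: row 9 → Stock = 793 ✓
Two rows agree on Reorder but differ on Stock, so Reorder → Stock does not hold.

No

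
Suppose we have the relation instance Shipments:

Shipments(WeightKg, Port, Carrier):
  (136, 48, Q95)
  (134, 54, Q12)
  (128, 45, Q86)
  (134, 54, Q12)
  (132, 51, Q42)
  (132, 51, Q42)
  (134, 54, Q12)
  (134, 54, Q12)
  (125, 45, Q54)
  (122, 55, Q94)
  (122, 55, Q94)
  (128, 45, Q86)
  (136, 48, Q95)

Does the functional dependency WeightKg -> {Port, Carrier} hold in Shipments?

Yes

WeightKg=136: 2 rows → {Port,Carrier} = (48, Q95), (48, Q95) ✓
WeightKg=134: 4 rows → {Port,Carrier} = (54, Q12), (54, Q12), (54, Q12), (54, Q12) ✓
WeightKg=128: 2 rows → {Port,Carrier} = (45, Q86), (45, Q86) ✓
WeightKg=132: 2 rows → {Port,Carrier} = (51, Q42), (51, Q42) ✓
WeightKg=125: 1 row → {Port,Carrier} = (45, Q54) ✓
WeightKg=122: 2 rows → {Port,Carrier} = (55, Q94), (55, Q94) ✓
Every WeightKg value is associated with a single {Port, Carrier} value, so WeightKg -> {Port, Carrier} holds.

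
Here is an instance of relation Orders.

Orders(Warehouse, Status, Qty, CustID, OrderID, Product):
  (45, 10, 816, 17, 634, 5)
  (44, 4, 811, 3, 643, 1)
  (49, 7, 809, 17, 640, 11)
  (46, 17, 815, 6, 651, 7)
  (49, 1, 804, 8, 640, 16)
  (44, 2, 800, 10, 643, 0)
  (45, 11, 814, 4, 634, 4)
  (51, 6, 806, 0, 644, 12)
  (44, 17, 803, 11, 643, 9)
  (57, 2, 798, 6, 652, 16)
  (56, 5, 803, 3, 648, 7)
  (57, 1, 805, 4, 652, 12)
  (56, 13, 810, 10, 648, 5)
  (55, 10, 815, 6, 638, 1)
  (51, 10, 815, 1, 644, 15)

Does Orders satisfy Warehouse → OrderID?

Yes

Warehouse=45: 2 rows → OrderID = 634, 634 ✓
Warehouse=44: 3 rows → OrderID = 643, 643, 643 ✓
Warehouse=49: 2 rows → OrderID = 640, 640 ✓
Warehouse=46: 1 row → OrderID = 651 ✓
Warehouse=51: 2 rows → OrderID = 644, 644 ✓
Warehouse=57: 2 rows → OrderID = 652, 652 ✓
Warehouse=56: 2 rows → OrderID = 648, 648 ✓
Warehouse=55: 1 row → OrderID = 638 ✓
Every Warehouse value is associated with a single OrderID value, so Warehouse → OrderID holds.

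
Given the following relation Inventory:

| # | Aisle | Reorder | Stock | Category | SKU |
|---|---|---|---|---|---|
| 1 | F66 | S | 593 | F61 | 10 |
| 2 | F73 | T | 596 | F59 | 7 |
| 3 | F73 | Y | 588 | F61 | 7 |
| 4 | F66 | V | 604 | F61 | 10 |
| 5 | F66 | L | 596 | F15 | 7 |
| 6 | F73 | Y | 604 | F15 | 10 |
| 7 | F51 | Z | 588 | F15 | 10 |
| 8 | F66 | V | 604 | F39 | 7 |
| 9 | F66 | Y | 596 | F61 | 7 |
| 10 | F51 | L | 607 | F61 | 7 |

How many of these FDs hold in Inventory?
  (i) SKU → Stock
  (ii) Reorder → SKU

(i) SKU → Stock: SKU=10: rows 1, 4, 6, 7 → Stock takes values {593, 604, 588} — violation; SKU=7: rows 2, 3, 5, 8, 9, 10 → Stock takes values {596, 588, 604, 607} — violation — fails.
(ii) Reorder → SKU: Reorder=Y: rows 3, 6, 9 → SKU takes values {7, 10} — violation; Reorder=V: rows 4, 8 → SKU takes values {10, 7} — violation — fails.
None of the 2 dependencies hold.

0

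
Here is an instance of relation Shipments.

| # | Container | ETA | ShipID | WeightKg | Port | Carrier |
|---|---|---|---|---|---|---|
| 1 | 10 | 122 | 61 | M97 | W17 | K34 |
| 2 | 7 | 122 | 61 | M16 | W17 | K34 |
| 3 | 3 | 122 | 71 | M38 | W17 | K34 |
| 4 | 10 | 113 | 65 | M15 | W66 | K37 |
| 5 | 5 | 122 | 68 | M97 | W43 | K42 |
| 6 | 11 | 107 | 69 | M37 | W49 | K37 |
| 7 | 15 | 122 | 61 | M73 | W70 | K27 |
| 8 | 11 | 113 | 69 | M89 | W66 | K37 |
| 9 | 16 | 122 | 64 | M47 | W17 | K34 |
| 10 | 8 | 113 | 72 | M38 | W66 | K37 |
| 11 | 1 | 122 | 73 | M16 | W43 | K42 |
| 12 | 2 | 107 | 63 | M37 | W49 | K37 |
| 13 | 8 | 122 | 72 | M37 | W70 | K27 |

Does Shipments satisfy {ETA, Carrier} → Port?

Yes

(ETA=122, Carrier=K34): rows 1, 2, 3, 9 → Port = W17, W17, W17, W17 ✓
(ETA=113, Carrier=K37): rows 4, 8, 10 → Port = W66, W66, W66 ✓
(ETA=122, Carrier=K42): rows 5, 11 → Port = W43, W43 ✓
(ETA=107, Carrier=K37): rows 6, 12 → Port = W49, W49 ✓
(ETA=122, Carrier=K27): rows 7, 13 → Port = W70, W70 ✓
Every {ETA, Carrier} value is associated with a single Port value, so {ETA, Carrier} → Port holds.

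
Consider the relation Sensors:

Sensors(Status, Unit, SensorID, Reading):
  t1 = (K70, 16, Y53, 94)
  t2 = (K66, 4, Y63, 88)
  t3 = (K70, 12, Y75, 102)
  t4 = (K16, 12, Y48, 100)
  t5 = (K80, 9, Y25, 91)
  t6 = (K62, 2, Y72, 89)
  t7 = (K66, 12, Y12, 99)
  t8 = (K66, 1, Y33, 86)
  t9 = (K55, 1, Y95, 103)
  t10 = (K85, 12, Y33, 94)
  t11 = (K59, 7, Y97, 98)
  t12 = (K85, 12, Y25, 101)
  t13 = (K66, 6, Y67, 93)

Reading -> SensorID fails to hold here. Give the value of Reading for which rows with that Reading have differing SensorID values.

94

Reading=94: rows 1, 10 → SensorID takes values {Y53, Y33} — violation
Reading=88: row 2 → SensorID = Y63 ✓
Reading=102: row 3 → SensorID = Y75 ✓
Reading=100: row 4 → SensorID = Y48 ✓
Reading=91: row 5 → SensorID = Y25 ✓
Reading=89: row 6 → SensorID = Y72 ✓
Reading=99: row 7 → SensorID = Y12 ✓
Reading=86: row 8 → SensorID = Y33 ✓
Reading=103: row 9 → SensorID = Y95 ✓
Reading=98: row 11 → SensorID = Y97 ✓
Reading=101: row 12 → SensorID = Y25 ✓
Reading=93: row 13 → SensorID = Y67 ✓
The only Reading value with inconsistent SensorID is Reading=94.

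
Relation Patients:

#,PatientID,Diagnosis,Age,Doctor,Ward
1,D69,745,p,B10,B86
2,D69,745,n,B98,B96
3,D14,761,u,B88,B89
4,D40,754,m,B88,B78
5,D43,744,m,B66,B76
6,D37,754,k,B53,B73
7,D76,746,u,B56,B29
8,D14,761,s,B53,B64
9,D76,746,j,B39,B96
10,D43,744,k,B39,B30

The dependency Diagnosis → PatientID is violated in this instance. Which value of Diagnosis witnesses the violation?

754

Diagnosis=745: rows 1, 2 → PatientID = D69, D69 ✓
Diagnosis=761: rows 3, 8 → PatientID = D14, D14 ✓
Diagnosis=754: rows 4, 6 → PatientID takes values {D40, D37} — violation
Diagnosis=744: rows 5, 10 → PatientID = D43, D43 ✓
Diagnosis=746: rows 7, 9 → PatientID = D76, D76 ✓
The only Diagnosis value with inconsistent PatientID is Diagnosis=754.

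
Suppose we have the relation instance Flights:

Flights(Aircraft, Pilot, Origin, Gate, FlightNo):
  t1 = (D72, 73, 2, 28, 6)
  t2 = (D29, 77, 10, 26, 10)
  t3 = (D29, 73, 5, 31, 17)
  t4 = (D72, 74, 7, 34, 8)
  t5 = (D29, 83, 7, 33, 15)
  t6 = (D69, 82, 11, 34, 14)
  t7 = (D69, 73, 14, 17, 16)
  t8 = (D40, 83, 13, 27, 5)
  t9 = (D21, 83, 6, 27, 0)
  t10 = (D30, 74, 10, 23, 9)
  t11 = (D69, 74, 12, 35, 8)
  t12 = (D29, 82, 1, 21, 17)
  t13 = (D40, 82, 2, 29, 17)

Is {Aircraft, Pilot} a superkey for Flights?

All 13 rows have distinct {Aircraft, Pilot} values, so {Aircraft, Pilot} → (all attributes) holds and {Aircraft, Pilot} is a superkey.

Yes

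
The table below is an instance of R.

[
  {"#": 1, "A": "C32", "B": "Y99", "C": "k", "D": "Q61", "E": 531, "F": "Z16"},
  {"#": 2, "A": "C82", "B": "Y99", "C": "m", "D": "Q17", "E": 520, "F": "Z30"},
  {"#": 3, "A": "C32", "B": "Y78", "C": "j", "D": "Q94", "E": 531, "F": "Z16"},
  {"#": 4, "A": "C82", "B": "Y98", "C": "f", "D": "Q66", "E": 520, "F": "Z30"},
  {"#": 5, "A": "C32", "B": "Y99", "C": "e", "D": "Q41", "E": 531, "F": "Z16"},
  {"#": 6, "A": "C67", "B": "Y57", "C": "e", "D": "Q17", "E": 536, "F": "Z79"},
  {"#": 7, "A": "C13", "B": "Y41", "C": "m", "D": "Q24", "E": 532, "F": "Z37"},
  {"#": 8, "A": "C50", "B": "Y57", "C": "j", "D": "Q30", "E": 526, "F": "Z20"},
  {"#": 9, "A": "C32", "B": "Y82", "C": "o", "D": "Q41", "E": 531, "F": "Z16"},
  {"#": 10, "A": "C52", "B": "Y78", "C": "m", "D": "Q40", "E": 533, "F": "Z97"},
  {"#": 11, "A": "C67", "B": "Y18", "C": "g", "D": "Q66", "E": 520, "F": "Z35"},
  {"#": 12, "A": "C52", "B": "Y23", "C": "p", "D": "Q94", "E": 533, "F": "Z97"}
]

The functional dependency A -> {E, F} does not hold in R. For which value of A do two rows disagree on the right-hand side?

C67

A=C32: rows 1, 3, 5, 9 → {E,F} = (531, Z16), (531, Z16), (531, Z16), (531, Z16) ✓
A=C82: rows 2, 4 → {E,F} = (520, Z30), (520, Z30) ✓
A=C67: rows 6, 11 → {E,F} takes values {(536, Z79), (520, Z35)} — violation
A=C13: row 7 → {E,F} = (532, Z37) ✓
A=C50: row 8 → {E,F} = (526, Z20) ✓
A=C52: rows 10, 12 → {E,F} = (533, Z97), (533, Z97) ✓
The only A value with inconsistent RHS is A=C67.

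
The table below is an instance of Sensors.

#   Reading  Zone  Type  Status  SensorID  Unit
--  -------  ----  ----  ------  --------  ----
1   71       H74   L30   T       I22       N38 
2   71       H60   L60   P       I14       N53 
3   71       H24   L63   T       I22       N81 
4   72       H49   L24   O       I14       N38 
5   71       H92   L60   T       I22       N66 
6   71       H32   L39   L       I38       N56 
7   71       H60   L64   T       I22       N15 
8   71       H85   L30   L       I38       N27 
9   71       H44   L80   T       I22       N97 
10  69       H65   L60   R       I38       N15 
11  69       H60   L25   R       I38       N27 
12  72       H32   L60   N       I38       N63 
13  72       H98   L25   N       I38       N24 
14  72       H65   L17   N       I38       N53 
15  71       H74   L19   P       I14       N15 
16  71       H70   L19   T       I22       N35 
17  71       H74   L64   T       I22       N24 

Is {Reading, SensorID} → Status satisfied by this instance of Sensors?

(Reading=71, SensorID=I22): rows 1, 3, 5, 7, 9, 16, 17 → Status = T, T, T, T, T, T, T ✓
(Reading=71, SensorID=I14): rows 2, 15 → Status = P, P ✓
(Reading=72, SensorID=I14): row 4 → Status = O ✓
(Reading=71, SensorID=I38): rows 6, 8 → Status = L, L ✓
(Reading=69, SensorID=I38): rows 10, 11 → Status = R, R ✓
(Reading=72, SensorID=I38): rows 12, 13, 14 → Status = N, N, N ✓
Every {Reading, SensorID} value is associated with a single Status value, so {Reading, SensorID} → Status holds.

Yes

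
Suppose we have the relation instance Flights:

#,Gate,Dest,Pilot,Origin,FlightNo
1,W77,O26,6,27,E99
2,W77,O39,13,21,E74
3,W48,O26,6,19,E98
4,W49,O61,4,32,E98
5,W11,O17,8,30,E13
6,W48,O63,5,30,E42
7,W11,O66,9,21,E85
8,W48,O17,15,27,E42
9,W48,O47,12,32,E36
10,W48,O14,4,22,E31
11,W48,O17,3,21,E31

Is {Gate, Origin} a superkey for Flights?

Yes

All 11 rows have distinct {Gate, Origin} values, so {Gate, Origin} → (all attributes) holds and {Gate, Origin} is a superkey.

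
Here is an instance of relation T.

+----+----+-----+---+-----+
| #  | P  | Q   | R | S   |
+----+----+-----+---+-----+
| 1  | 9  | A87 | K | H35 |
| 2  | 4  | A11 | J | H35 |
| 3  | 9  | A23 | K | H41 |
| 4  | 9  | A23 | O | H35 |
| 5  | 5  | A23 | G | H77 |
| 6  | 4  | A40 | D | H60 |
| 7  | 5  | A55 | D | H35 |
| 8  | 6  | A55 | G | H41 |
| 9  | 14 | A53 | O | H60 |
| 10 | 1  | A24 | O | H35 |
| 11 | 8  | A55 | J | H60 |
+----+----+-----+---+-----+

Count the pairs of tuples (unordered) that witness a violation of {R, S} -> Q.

1

(R=O, S=H35): violating pairs (4,10) — 1 pair.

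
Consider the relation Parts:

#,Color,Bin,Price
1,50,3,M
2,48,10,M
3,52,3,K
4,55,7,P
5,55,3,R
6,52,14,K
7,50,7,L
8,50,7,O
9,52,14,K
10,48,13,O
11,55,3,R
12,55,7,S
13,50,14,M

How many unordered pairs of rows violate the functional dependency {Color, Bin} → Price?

2

(Color=55, Bin=7): violating pairs (4,12) — 1 pair.
(Color=55, Bin=3): all 2 rows agree on Price — 0 pairs.
(Color=52, Bin=14): all 2 rows agree on Price — 0 pairs.
(Color=50, Bin=7): violating pairs (7,8) — 1 pair.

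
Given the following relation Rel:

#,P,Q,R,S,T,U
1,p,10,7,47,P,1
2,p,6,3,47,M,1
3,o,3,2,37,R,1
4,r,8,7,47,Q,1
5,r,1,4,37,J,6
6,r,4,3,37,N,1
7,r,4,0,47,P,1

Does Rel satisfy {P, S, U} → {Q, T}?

No

(P=p, S=47, U=1): rows 1, 2 → {Q,T} takes values {(10, P), (6, M)} — violation
(P=o, S=37, U=1): row 3 → {Q,T} = (3, R) ✓
(P=r, S=47, U=1): rows 4, 7 → {Q,T} takes values {(8, Q), (4, P)} — violation
(P=r, S=37, U=6): row 5 → {Q,T} = (1, J) ✓
(P=r, S=37, U=1): row 6 → {Q,T} = (4, N) ✓
Two rows agree on {P, S, U} but differ on {Q, T}, so {P, S, U} → {Q, T} does not hold.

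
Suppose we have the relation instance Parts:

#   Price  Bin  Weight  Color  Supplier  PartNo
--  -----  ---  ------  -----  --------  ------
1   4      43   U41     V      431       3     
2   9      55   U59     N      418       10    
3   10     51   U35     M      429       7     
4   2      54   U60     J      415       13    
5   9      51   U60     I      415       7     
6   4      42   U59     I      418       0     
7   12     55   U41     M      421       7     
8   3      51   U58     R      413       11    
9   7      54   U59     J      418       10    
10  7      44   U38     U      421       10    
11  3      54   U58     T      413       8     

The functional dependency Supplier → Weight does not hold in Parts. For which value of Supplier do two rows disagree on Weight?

Supplier=431: row 1 → Weight = U41 ✓
Supplier=418: rows 2, 6, 9 → Weight = U59, U59, U59 ✓
Supplier=429: row 3 → Weight = U35 ✓
Supplier=415: rows 4, 5 → Weight = U60, U60 ✓
Supplier=421: rows 7, 10 → Weight takes values {U41, U38} — violation
Supplier=413: rows 8, 11 → Weight = U58, U58 ✓
The only Supplier value with inconsistent Weight is Supplier=421.

421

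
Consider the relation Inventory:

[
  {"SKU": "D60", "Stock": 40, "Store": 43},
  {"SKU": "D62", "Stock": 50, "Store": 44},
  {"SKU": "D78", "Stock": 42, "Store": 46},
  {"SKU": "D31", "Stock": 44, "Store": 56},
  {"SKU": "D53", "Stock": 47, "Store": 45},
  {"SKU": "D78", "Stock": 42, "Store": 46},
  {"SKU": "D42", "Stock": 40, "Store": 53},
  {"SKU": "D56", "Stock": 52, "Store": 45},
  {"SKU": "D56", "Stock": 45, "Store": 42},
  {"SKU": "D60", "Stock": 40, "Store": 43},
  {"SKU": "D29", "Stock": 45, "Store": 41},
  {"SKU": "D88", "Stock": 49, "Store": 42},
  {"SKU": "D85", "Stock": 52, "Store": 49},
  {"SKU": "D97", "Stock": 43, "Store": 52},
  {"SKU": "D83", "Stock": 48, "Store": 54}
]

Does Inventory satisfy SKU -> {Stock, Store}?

SKU=D60: 2 rows → {Stock,Store} = (40, 43), (40, 43) ✓
SKU=D62: 1 row → {Stock,Store} = (50, 44) ✓
SKU=D78: 2 rows → {Stock,Store} = (42, 46), (42, 46) ✓
SKU=D31: 1 row → {Stock,Store} = (44, 56) ✓
SKU=D53: 1 row → {Stock,Store} = (47, 45) ✓
SKU=D42: 1 row → {Stock,Store} = (40, 53) ✓
SKU=D56: 2 rows → {Stock,Store} takes values {(52, 45), (45, 42)} — violation
SKU=D29: 1 row → {Stock,Store} = (45, 41) ✓
SKU=D88: 1 row → {Stock,Store} = (49, 42) ✓
SKU=D85: 1 row → {Stock,Store} = (52, 49) ✓
SKU=D97: 1 row → {Stock,Store} = (43, 52) ✓
SKU=D83: 1 row → {Stock,Store} = (48, 54) ✓
Two rows agree on SKU but differ on {Stock, Store}, so SKU -> {Stock, Store} does not hold.

No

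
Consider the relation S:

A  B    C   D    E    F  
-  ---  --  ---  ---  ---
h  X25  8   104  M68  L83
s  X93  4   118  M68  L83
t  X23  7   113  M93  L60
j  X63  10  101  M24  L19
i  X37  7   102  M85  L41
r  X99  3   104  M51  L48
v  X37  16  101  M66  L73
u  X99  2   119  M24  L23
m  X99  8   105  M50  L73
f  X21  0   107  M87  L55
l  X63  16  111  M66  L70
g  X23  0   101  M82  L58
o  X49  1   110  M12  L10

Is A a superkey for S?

Yes

All 13 rows have distinct A values, so A → (all attributes) holds and A is a superkey.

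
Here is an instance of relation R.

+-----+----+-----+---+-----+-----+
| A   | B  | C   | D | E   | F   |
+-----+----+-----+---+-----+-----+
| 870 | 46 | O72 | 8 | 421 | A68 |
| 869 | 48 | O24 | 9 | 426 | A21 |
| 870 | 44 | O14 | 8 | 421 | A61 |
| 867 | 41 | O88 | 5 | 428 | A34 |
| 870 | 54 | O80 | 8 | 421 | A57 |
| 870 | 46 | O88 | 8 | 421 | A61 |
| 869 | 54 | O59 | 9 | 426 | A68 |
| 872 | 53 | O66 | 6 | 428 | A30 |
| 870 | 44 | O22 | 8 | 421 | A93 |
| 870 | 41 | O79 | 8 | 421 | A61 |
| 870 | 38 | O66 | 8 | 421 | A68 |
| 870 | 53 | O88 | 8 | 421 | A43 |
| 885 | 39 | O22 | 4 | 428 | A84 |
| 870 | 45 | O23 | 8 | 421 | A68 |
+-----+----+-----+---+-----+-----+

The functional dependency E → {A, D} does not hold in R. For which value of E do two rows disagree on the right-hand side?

E=421: 9 rows → {A,D} = (870, 8), (870, 8), (870, 8), (870, 8), (870, 8), (870, 8), (870, 8), (870, 8), (870, 8) ✓
E=426: 2 rows → {A,D} = (869, 9), (869, 9) ✓
E=428: 3 rows → {A,D} takes values {(867, 5), (872, 6), (885, 4)} — violation
The only E value with inconsistent RHS is E=428.

428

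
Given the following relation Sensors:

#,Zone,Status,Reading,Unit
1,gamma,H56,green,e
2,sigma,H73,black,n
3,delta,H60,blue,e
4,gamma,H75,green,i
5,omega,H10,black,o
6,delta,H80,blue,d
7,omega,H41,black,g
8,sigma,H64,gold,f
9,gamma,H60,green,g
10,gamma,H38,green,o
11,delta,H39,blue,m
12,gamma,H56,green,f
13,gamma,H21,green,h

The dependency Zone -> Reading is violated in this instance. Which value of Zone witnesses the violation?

sigma

Zone=gamma: rows 1, 4, 9, 10, 12, 13 → Reading = green, green, green, green, green, green ✓
Zone=sigma: rows 2, 8 → Reading takes values {black, gold} — violation
Zone=delta: rows 3, 6, 11 → Reading = blue, blue, blue ✓
Zone=omega: rows 5, 7 → Reading = black, black ✓
The only Zone value with inconsistent Reading is Zone=sigma.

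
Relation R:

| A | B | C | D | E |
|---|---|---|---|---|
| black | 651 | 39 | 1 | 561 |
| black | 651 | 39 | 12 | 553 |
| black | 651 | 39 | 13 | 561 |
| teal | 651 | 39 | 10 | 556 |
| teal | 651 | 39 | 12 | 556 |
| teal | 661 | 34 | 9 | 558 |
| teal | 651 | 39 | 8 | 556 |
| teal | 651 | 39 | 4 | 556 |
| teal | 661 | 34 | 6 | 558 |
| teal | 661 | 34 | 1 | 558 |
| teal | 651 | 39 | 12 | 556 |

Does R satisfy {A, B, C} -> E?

(A=black, B=651, C=39): 3 rows → E takes values {561, 553} — violation
(A=teal, B=651, C=39): 5 rows → E = 556, 556, 556, 556, 556 ✓
(A=teal, B=661, C=34): 3 rows → E = 558, 558, 558 ✓
Two rows agree on {A, B, C} but differ on E, so {A, B, C} -> E does not hold.

No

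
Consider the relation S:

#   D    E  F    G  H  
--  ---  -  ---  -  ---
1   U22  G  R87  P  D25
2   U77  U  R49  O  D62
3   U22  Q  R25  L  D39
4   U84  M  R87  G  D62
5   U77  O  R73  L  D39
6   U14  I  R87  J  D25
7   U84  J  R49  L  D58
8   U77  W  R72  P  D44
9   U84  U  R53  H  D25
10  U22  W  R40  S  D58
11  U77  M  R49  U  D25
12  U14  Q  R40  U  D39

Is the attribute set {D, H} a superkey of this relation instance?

Yes

All 12 rows have distinct {D, H} values, so {D, H} → (all attributes) holds and {D, H} is a superkey.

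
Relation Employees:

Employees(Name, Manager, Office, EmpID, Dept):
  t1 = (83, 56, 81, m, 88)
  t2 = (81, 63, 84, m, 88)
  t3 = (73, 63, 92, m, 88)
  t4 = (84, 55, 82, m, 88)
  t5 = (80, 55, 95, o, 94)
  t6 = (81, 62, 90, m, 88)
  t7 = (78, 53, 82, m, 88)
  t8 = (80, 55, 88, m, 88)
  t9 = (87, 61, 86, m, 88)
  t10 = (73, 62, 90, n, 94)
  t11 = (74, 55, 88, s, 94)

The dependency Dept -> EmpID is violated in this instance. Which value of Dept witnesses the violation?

Dept=88: rows 1, 2, 3, 4, 6, 7, 8, 9 → EmpID = m, m, m, m, m, m, m, m ✓
Dept=94: rows 5, 10, 11 → EmpID takes values {o, n, s} — violation
The only Dept value with inconsistent EmpID is Dept=94.

94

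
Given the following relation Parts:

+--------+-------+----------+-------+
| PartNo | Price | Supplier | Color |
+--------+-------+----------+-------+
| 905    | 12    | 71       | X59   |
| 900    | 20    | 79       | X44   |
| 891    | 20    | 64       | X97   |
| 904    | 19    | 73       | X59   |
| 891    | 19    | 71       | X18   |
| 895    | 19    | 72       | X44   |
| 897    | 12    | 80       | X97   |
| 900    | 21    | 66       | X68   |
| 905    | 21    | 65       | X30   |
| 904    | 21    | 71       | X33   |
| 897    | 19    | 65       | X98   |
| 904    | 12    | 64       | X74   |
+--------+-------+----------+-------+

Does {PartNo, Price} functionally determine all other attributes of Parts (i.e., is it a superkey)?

Yes

All 12 rows have distinct {PartNo, Price} values, so {PartNo, Price} → (all attributes) holds and {PartNo, Price} is a superkey.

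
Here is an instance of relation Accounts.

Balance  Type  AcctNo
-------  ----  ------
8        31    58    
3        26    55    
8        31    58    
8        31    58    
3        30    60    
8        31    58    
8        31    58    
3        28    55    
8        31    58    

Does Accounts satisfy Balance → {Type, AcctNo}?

Balance=8: 6 rows → {Type,AcctNo} = (31, 58), (31, 58), (31, 58), (31, 58), (31, 58), (31, 58) ✓
Balance=3: 3 rows → {Type,AcctNo} takes values {(26, 55), (30, 60), (28, 55)} — violation
Two rows agree on Balance but differ on {Type, AcctNo}, so Balance → {Type, AcctNo} does not hold.

No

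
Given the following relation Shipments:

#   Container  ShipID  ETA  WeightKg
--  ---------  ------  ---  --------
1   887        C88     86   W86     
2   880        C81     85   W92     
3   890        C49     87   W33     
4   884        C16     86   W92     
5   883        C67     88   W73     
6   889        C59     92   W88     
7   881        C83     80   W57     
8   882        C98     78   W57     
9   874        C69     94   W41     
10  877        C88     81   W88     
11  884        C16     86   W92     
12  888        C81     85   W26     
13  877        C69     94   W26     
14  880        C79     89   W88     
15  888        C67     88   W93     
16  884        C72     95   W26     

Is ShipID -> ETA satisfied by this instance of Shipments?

No

ShipID=C88: rows 1, 10 → ETA takes values {86, 81} — violation
ShipID=C81: rows 2, 12 → ETA = 85, 85 ✓
ShipID=C49: row 3 → ETA = 87 ✓
ShipID=C16: rows 4, 11 → ETA = 86, 86 ✓
ShipID=C67: rows 5, 15 → ETA = 88, 88 ✓
ShipID=C59: row 6 → ETA = 92 ✓
ShipID=C83: row 7 → ETA = 80 ✓
ShipID=C98: row 8 → ETA = 78 ✓
ShipID=C69: rows 9, 13 → ETA = 94, 94 ✓
ShipID=C79: row 14 → ETA = 89 ✓
ShipID=C72: row 16 → ETA = 95 ✓
Two rows agree on ShipID but differ on ETA, so ShipID -> ETA does not hold.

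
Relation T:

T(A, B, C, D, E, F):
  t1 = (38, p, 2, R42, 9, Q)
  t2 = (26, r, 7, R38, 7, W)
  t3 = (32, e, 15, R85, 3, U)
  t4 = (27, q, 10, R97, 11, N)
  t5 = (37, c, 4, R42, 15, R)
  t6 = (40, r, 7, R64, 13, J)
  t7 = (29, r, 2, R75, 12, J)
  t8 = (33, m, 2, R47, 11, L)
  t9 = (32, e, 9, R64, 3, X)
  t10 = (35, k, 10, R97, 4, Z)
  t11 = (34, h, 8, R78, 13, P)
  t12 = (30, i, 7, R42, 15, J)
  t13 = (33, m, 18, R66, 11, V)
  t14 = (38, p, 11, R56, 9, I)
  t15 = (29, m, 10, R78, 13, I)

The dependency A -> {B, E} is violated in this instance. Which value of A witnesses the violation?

29

A=38: rows 1, 14 → {B,E} = (p, 9), (p, 9) ✓
A=26: row 2 → {B,E} = (r, 7) ✓
A=32: rows 3, 9 → {B,E} = (e, 3), (e, 3) ✓
A=27: row 4 → {B,E} = (q, 11) ✓
A=37: row 5 → {B,E} = (c, 15) ✓
A=40: row 6 → {B,E} = (r, 13) ✓
A=29: rows 7, 15 → {B,E} takes values {(r, 12), (m, 13)} — violation
A=33: rows 8, 13 → {B,E} = (m, 11), (m, 11) ✓
A=35: row 10 → {B,E} = (k, 4) ✓
A=34: row 11 → {B,E} = (h, 13) ✓
A=30: row 12 → {B,E} = (i, 15) ✓
The only A value with inconsistent RHS is A=29.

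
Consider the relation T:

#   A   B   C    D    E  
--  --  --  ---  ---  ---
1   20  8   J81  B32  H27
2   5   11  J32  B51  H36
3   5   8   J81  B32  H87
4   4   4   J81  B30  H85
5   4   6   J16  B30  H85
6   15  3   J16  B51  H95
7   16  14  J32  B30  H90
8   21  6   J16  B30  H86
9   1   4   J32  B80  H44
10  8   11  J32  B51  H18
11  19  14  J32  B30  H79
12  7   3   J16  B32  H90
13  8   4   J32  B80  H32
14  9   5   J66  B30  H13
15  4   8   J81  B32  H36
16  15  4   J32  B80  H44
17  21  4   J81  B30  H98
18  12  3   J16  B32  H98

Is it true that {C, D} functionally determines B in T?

Yes

(C=J81, D=B32): rows 1, 3, 15 → B = 8, 8, 8 ✓
(C=J32, D=B51): rows 2, 10 → B = 11, 11 ✓
(C=J81, D=B30): rows 4, 17 → B = 4, 4 ✓
(C=J16, D=B30): rows 5, 8 → B = 6, 6 ✓
(C=J16, D=B51): row 6 → B = 3 ✓
(C=J32, D=B30): rows 7, 11 → B = 14, 14 ✓
(C=J32, D=B80): rows 9, 13, 16 → B = 4, 4, 4 ✓
(C=J16, D=B32): rows 12, 18 → B = 3, 3 ✓
(C=J66, D=B30): row 14 → B = 5 ✓
Every {C, D} value is associated with a single B value, so {C, D} → B holds.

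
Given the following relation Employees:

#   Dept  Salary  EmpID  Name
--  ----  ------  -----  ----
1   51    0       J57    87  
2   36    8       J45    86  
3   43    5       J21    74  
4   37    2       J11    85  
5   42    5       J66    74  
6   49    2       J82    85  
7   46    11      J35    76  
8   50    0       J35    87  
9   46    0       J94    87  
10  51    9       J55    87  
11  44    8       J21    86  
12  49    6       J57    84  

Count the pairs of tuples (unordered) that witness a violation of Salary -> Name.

0

Salary=0: all 3 rows agree on Name — 0 pairs.
Salary=8: all 2 rows agree on Name — 0 pairs.
Salary=5: all 2 rows agree on Name — 0 pairs.
Salary=2: all 2 rows agree on Name — 0 pairs.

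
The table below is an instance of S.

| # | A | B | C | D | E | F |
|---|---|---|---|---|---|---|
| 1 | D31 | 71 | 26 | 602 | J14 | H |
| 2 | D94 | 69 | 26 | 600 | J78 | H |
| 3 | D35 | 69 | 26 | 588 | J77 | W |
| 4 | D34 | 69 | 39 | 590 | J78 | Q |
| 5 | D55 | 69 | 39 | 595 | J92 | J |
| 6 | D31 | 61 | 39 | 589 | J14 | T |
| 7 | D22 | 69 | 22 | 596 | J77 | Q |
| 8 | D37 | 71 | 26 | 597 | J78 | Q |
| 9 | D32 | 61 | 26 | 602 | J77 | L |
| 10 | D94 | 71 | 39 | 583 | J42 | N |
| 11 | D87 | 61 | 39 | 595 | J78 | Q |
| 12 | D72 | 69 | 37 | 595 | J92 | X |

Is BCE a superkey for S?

All 12 rows have distinct BCE values, so BCE → (all attributes) holds and BCE is a superkey.

Yes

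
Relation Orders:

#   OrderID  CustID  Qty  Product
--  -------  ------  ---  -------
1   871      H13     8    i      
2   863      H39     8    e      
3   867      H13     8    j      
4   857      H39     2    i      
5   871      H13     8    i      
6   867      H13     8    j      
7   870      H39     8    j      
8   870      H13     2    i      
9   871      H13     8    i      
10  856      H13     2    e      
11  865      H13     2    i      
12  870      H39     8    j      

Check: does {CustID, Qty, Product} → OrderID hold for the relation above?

No

(CustID=H13, Qty=8, Product=i): rows 1, 5, 9 → OrderID = 871, 871, 871 ✓
(CustID=H39, Qty=8, Product=e): row 2 → OrderID = 863 ✓
(CustID=H13, Qty=8, Product=j): rows 3, 6 → OrderID = 867, 867 ✓
(CustID=H39, Qty=2, Product=i): row 4 → OrderID = 857 ✓
(CustID=H39, Qty=8, Product=j): rows 7, 12 → OrderID = 870, 870 ✓
(CustID=H13, Qty=2, Product=i): rows 8, 11 → OrderID takes values {870, 865} — violation
(CustID=H13, Qty=2, Product=e): row 10 → OrderID = 856 ✓
Two rows agree on {CustID, Qty, Product} but differ on OrderID, so {CustID, Qty, Product} → OrderID does not hold.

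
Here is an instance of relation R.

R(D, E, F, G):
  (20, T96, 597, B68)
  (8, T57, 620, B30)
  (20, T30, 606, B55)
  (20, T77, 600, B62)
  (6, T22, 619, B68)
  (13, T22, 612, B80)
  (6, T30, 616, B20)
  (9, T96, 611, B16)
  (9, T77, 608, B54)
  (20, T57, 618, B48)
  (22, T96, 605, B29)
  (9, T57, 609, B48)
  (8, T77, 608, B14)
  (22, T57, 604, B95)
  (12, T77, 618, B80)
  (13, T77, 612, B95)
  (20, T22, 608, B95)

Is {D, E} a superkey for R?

All 17 rows have distinct {D, E} values, so {D, E} → (all attributes) holds and {D, E} is a superkey.

Yes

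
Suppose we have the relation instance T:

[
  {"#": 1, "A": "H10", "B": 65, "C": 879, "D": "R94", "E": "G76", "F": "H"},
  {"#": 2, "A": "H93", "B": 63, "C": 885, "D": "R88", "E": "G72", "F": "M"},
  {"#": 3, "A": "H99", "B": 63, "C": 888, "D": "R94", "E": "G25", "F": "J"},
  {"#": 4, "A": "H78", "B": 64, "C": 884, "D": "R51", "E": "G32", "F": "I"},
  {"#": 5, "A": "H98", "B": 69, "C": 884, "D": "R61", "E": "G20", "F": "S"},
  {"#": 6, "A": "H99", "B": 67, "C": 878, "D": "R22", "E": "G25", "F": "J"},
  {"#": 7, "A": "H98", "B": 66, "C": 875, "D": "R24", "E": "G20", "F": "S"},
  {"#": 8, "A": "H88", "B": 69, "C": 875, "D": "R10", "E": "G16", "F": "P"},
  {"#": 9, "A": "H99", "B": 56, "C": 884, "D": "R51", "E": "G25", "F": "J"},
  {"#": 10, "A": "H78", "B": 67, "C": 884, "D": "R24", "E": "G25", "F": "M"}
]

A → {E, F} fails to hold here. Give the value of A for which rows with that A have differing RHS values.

A=H10: row 1 → {E,F} = (G76, H) ✓
A=H93: row 2 → {E,F} = (G72, M) ✓
A=H99: rows 3, 6, 9 → {E,F} = (G25, J), (G25, J), (G25, J) ✓
A=H78: rows 4, 10 → {E,F} takes values {(G32, I), (G25, M)} — violation
A=H98: rows 5, 7 → {E,F} = (G20, S), (G20, S) ✓
A=H88: row 8 → {E,F} = (G16, P) ✓
The only A value with inconsistent RHS is A=H78.

H78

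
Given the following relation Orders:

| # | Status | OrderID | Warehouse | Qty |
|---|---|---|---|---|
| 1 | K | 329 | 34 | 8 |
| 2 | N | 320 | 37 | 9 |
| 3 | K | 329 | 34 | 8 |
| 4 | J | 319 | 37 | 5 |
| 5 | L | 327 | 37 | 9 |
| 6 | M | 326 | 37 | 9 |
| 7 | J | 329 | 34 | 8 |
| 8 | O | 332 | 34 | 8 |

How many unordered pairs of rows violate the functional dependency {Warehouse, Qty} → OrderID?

6

(Warehouse=34, Qty=8): violating pairs (1,8), (3,8), (7,8) — 3 pairs.
(Warehouse=37, Qty=9): violating pairs (2,5), (2,6), (5,6) — 3 pairs.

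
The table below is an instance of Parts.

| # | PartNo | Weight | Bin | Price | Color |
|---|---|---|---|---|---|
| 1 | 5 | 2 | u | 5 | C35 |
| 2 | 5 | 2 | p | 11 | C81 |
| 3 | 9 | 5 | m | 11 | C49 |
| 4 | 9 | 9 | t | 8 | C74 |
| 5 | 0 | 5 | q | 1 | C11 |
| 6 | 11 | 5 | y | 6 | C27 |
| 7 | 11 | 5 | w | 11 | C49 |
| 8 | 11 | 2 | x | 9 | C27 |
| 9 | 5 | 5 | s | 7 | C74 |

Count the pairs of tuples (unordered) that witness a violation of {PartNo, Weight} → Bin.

2

(PartNo=5, Weight=2): violating pairs (1,2) — 1 pair.
(PartNo=11, Weight=5): violating pairs (6,7) — 1 pair.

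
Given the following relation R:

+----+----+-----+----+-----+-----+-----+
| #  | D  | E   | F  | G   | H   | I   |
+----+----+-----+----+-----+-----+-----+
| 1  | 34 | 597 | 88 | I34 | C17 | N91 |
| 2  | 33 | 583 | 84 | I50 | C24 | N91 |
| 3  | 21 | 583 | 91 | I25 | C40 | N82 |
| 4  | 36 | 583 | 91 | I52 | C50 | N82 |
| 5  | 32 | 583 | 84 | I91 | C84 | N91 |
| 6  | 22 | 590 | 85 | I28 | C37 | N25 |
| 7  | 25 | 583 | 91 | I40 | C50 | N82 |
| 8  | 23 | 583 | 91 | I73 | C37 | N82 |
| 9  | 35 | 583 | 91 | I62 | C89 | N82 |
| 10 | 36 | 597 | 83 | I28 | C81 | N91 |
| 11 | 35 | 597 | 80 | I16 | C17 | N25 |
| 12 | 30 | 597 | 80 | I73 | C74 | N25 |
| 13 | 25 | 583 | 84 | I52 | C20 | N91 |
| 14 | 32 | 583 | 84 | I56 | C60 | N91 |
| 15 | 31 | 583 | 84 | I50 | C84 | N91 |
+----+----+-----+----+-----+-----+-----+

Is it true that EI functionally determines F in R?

(E=597, I=N91): rows 1, 10 → F takes values {88, 83} — violation
(E=583, I=N91): rows 2, 5, 13, 14, 15 → F = 84, 84, 84, 84, 84 ✓
(E=583, I=N82): rows 3, 4, 7, 8, 9 → F = 91, 91, 91, 91, 91 ✓
(E=590, I=N25): row 6 → F = 85 ✓
(E=597, I=N25): rows 11, 12 → F = 80, 80 ✓
Two rows agree on EI but differ on F, so EI → F does not hold.

No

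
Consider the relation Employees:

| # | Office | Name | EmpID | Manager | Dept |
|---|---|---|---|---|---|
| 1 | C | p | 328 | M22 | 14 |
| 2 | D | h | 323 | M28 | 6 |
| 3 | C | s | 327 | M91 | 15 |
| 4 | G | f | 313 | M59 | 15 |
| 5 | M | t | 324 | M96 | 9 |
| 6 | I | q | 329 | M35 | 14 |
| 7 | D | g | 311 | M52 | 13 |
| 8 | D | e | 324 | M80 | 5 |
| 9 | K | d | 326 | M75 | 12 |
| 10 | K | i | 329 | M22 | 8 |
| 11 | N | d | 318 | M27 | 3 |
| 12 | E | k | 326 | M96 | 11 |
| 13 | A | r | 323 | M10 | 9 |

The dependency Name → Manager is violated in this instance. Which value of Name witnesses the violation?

Name=p: row 1 → Manager = M22 ✓
Name=h: row 2 → Manager = M28 ✓
Name=s: row 3 → Manager = M91 ✓
Name=f: row 4 → Manager = M59 ✓
Name=t: row 5 → Manager = M96 ✓
Name=q: row 6 → Manager = M35 ✓
Name=g: row 7 → Manager = M52 ✓
Name=e: row 8 → Manager = M80 ✓
Name=d: rows 9, 11 → Manager takes values {M75, M27} — violation
Name=i: row 10 → Manager = M22 ✓
Name=k: row 12 → Manager = M96 ✓
Name=r: row 13 → Manager = M10 ✓
The only Name value with inconsistent Manager is Name=d.

d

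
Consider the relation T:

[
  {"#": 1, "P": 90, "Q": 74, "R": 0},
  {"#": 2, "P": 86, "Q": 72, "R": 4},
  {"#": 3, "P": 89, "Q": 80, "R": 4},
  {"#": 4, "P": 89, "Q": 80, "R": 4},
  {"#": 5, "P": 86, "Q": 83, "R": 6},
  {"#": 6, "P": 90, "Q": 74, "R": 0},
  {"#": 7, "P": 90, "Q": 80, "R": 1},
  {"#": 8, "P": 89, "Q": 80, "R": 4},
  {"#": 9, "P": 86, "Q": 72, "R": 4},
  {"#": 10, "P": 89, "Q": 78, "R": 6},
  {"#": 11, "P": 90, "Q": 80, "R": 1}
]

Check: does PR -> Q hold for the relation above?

Yes

(P=90, R=0): rows 1, 6 → Q = 74, 74 ✓
(P=86, R=4): rows 2, 9 → Q = 72, 72 ✓
(P=89, R=4): rows 3, 4, 8 → Q = 80, 80, 80 ✓
(P=86, R=6): row 5 → Q = 83 ✓
(P=90, R=1): rows 7, 11 → Q = 80, 80 ✓
(P=89, R=6): row 10 → Q = 78 ✓
Every PR value is associated with a single Q value, so PR -> Q holds.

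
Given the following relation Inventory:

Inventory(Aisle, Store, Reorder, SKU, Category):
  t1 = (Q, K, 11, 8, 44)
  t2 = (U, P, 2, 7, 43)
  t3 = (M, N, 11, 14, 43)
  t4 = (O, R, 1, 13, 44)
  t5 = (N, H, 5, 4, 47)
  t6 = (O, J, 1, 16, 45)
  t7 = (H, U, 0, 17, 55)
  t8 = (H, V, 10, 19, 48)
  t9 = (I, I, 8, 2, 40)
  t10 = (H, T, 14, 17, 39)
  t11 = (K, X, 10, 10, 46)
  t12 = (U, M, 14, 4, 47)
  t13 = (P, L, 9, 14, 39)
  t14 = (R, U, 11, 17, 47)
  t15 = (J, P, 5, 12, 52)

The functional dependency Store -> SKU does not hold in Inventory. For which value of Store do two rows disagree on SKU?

P

Store=K: row 1 → SKU = 8 ✓
Store=P: rows 2, 15 → SKU takes values {7, 12} — violation
Store=N: row 3 → SKU = 14 ✓
Store=R: row 4 → SKU = 13 ✓
Store=H: row 5 → SKU = 4 ✓
Store=J: row 6 → SKU = 16 ✓
Store=U: rows 7, 14 → SKU = 17, 17 ✓
Store=V: row 8 → SKU = 19 ✓
Store=I: row 9 → SKU = 2 ✓
Store=T: row 10 → SKU = 17 ✓
Store=X: row 11 → SKU = 10 ✓
Store=M: row 12 → SKU = 4 ✓
Store=L: row 13 → SKU = 14 ✓
The only Store value with inconsistent SKU is Store=P.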